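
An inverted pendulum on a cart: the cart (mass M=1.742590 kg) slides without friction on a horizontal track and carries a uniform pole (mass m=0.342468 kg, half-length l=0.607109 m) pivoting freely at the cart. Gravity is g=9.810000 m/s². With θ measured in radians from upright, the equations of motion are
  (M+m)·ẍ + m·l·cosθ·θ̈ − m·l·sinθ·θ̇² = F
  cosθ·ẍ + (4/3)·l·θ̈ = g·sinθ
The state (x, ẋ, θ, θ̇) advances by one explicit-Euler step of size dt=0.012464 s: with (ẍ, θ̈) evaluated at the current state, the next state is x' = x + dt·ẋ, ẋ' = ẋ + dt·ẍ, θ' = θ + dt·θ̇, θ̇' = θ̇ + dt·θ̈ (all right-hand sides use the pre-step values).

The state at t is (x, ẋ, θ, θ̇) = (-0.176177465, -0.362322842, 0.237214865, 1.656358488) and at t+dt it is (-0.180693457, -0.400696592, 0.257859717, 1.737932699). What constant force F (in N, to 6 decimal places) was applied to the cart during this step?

ẍ = (ẋ'−ẋ)/dt = (-0.400696592−-0.362322842)/0.012464 = -3.078767
θ̈ = (θ̇'−θ̇)/dt = (1.737932699−1.656358488)/0.012464 = 6.544786
sinθ=0.234996, cosθ=0.971996
F = (M+m)·ẍ + m·l·cosθ·θ̈ − m·l·sinθ·θ̇² = -6.419408 + 1.322655 − 0.134047 = -5.230799

F = -5.230799 N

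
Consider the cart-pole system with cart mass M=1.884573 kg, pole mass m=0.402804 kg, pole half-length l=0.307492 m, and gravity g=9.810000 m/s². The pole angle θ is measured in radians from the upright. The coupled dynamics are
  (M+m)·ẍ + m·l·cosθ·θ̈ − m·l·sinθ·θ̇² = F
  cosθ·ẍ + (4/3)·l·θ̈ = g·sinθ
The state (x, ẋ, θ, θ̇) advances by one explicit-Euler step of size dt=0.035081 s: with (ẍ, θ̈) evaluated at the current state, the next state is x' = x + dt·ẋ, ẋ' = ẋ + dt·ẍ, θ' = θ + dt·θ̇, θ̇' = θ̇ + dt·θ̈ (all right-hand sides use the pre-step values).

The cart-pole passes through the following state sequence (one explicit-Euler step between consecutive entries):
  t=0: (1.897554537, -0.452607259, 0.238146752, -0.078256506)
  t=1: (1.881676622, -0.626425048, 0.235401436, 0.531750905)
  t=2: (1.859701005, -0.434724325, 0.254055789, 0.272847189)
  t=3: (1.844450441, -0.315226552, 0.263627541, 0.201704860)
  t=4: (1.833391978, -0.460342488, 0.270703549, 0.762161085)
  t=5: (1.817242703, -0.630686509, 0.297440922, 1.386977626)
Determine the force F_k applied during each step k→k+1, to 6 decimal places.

step 0→1:
  ẍ = (ẋ'−ẋ)/dt = (-0.626425048−-0.452607259)/0.035081 = -4.954756
  θ̈ = (θ̇'−θ̇)/dt = (0.531750905−-0.078256506)/0.035081 = 17.388541
  sinθ=0.235902, cosθ=0.971777
  F = (M+m)·ẍ + m·l·cosθ·θ̈ − m·l·sinθ·θ̇² = -11.333394 + 2.092942 − 0.000179 = -9.240631
step 1→2:
  ẍ = (ẋ'−ẋ)/dt = (-0.434724325−-0.626425048)/0.035081 = 5.464517
  θ̈ = (θ̇'−θ̇)/dt = (0.272847189−0.531750905)/0.035081 = -7.380169
  sinθ=0.233233, cosθ=0.972421
  F = (M+m)·ẍ + m·l·cosθ·θ̈ − m·l·sinθ·θ̇² = 12.499411 + -0.888890 − 0.008168 = 11.602352
step 2→3:
  ẍ = (ẋ'−ẋ)/dt = (-0.315226552−-0.434724325)/0.035081 = 3.406339
  θ̈ = (θ̇'−θ̇)/dt = (0.201704860−0.272847189)/0.035081 = -2.027945
  sinθ=0.251332, cosθ=0.967901
  F = (M+m)·ẍ + m·l·cosθ·θ̈ − m·l·sinθ·θ̇² = 7.791581 + -0.243117 − 0.002317 = 7.546147
step 3→4:
  ẍ = (ẋ'−ẋ)/dt = (-0.460342488−-0.315226552)/0.035081 = -4.136596
  θ̈ = (θ̇'−θ̇)/dt = (0.762161085−0.201704860)/0.035081 = 15.976062
  sinθ=0.260584, cosθ=0.965451
  F = (M+m)·ẍ + m·l·cosθ·θ̈ − m·l·sinθ·θ̇² = -9.461955 + 1.910414 − 0.001313 = -7.552854
step 4→5:
  ẍ = (ẋ'−ẋ)/dt = (-0.630686509−-0.460342488)/0.035081 = -4.855734
  θ̈ = (θ̇'−θ̇)/dt = (1.386977626−0.762161085)/0.035081 = 17.810682
  sinθ=0.267409, cosθ=0.963583
  F = (M+m)·ẍ + m·l·cosθ·θ̈ − m·l·sinθ·θ̇² = -11.106895 + 2.125677 − 0.019240 = -9.000458

F_0 = -9.240631 N
F_1 = 11.602352 N
F_2 = 7.546147 N
F_3 = -7.552854 N
F_4 = -9.000458 N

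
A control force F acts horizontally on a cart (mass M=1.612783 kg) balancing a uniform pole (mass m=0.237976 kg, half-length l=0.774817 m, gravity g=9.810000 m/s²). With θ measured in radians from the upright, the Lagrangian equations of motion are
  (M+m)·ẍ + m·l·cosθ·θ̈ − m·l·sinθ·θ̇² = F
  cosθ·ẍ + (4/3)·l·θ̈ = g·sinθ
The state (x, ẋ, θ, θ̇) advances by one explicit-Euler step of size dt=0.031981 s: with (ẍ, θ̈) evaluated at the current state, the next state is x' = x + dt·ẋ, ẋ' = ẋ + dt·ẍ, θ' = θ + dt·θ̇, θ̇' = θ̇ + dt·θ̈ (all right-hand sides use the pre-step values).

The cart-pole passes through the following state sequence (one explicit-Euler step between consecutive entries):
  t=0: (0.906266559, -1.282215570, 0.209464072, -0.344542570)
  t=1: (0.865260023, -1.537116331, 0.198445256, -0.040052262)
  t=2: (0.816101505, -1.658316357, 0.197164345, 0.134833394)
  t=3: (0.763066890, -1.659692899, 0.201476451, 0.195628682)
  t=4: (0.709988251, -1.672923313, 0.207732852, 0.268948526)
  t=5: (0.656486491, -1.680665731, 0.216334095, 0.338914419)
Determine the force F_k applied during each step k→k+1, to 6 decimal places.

step 0→1:
  ẍ = (ẋ'−ẋ)/dt = (-1.537116331−-1.282215570)/0.031981 = -7.970381
  θ̈ = (θ̇'−θ̇)/dt = (-0.040052262−-0.344542570)/0.031981 = 9.520975
  sinθ=0.207936, cosθ=0.978142
  F = (M+m)·ẍ + m·l·cosθ·θ̈ − m·l·sinθ·θ̇² = -14.751255 + 1.717180 − 0.004551 = -13.038626
step 1→2:
  ẍ = (ẋ'−ẋ)/dt = (-1.658316357−-1.537116331)/0.031981 = -3.789751
  θ̈ = (θ̇'−θ̇)/dt = (0.134833394−-0.040052262)/0.031981 = 5.468424
  sinθ=0.197145, cosθ=0.980374
  F = (M+m)·ẍ + m·l·cosθ·θ̈ − m·l·sinθ·θ̇² = -7.013916 + 0.988522 − 0.000058 = -6.025452
step 2→3:
  ẍ = (ẋ'−ẋ)/dt = (-1.659692899−-1.658316357)/0.031981 = -0.043042
  θ̈ = (θ̇'−θ̇)/dt = (0.195628682−0.134833394)/0.031981 = 1.900981
  sinθ=0.195889, cosθ=0.980626
  F = (M+m)·ẍ + m·l·cosθ·θ̈ − m·l·sinθ·θ̇² = -0.079661 + 0.343727 − 0.000657 = 0.263409
step 3→4:
  ẍ = (ẋ'−ẋ)/dt = (-1.672923313−-1.659692899)/0.031981 = -0.413696
  θ̈ = (θ̇'−θ̇)/dt = (0.268948526−0.195628682)/0.031981 = 2.292606
  sinθ=0.200116, cosθ=0.979772
  F = (M+m)·ẍ + m·l·cosθ·θ̈ − m·l·sinθ·θ̇² = -0.765652 + 0.414178 − 0.001412 = -0.352886
step 4→5:
  ẍ = (ẋ'−ẋ)/dt = (-1.680665731−-1.672923313)/0.031981 = -0.242094
  θ̈ = (θ̇'−θ̇)/dt = (0.338914419−0.268948526)/0.031981 = 2.187733
  sinθ=0.206242, cosθ=0.978501
  F = (M+m)·ẍ + m·l·cosθ·θ̈ − m·l·sinθ·θ̇² = -0.448058 + 0.394719 − 0.002751 = -0.056090

F_0 = -13.038626 N
F_1 = -6.025452 N
F_2 = 0.263409 N
F_3 = -0.352886 N
F_4 = -0.056090 N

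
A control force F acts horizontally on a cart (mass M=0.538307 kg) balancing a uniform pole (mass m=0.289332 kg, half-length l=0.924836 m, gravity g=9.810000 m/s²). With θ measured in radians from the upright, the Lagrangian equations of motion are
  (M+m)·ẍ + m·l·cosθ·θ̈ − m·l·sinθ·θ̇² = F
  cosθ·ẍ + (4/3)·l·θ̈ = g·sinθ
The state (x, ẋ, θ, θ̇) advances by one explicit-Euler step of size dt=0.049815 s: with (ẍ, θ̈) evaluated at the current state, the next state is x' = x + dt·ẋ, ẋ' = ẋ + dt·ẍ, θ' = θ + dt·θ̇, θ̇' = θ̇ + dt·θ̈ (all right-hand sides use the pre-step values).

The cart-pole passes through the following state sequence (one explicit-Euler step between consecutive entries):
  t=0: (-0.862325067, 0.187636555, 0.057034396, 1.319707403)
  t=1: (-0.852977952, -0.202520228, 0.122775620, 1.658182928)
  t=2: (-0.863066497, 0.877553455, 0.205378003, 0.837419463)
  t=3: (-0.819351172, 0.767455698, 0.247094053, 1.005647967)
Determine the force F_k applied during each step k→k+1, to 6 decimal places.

step 0→1:
  ẍ = (ẋ'−ẋ)/dt = (-0.202520228−0.187636555)/0.049815 = -7.832114
  θ̈ = (θ̇'−θ̇)/dt = (1.658182928−1.319707403)/0.049815 = 6.794651
  sinθ=0.057003, cosθ=0.998374
  F = (M+m)·ẍ + m·l·cosθ·θ̈ − m·l·sinθ·θ̇² = -6.482163 + 1.815188 − 0.026565 = -4.693541
step 1→2:
  ẍ = (ẋ'−ẋ)/dt = (0.877553455−-0.202520228)/0.049815 = 21.681696
  θ̈ = (θ̇'−θ̇)/dt = (0.837419463−1.658182928)/0.049815 = -16.476231
  sinθ=0.122467, cosθ=0.992473
  F = (M+m)·ẍ + m·l·cosθ·θ̈ − m·l·sinθ·θ̇² = 17.944617 + -4.375600 − 0.090105 = 13.478913
step 2→3:
  ẍ = (ẋ'−ẋ)/dt = (0.767455698−0.877553455)/0.049815 = -2.210133
  θ̈ = (θ̇'−θ̇)/dt = (1.005647967−0.837419463)/0.049815 = 3.377065
  sinθ=0.203937, cosθ=0.978984
  F = (M+m)·ẍ + m·l·cosθ·θ̈ − m·l·sinθ·θ̇² = -1.829192 + 0.884660 − 0.038269 = -0.982801

F_0 = -4.693541 N
F_1 = 13.478913 N
F_2 = -0.982801 N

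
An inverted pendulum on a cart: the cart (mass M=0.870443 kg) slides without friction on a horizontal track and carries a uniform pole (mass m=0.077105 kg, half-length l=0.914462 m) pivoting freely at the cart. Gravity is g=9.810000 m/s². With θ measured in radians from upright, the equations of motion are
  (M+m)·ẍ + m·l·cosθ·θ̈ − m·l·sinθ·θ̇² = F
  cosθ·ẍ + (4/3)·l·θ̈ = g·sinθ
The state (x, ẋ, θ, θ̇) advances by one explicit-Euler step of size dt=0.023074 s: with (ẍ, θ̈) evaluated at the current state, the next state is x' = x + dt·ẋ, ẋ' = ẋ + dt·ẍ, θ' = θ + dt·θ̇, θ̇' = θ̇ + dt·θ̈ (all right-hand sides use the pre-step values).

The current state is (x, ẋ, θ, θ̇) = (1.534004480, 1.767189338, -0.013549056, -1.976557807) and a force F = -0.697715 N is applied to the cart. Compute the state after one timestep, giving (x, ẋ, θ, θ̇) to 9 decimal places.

(1.574780607, 1.749197519, -0.059156151, -1.964318355)

sinθ=-0.013548641, cosθ=0.999908213
temp = (F + m·l·θ̇²·sinθ)/(M+m) = (-0.697715 + -0.003732184)/0.947548 = -0.740276148
θ̈ = (g·sinθ − cosθ·temp)/(l·(4/3 − m·cos²θ/(M+m))) = 0.530443450
ẍ = temp − m·l·θ̈·cosθ/(M+m) = -0.779744247
Euler: x'=1.534004480+0.023074·1.767189338=1.574780607, ẋ'=1.767189338+0.023074·-0.779744247=1.749197519
       θ'=-0.013549056+0.023074·-1.976557807=-0.059156151, θ̇'=-1.976557807+0.023074·0.530443450=-1.964318355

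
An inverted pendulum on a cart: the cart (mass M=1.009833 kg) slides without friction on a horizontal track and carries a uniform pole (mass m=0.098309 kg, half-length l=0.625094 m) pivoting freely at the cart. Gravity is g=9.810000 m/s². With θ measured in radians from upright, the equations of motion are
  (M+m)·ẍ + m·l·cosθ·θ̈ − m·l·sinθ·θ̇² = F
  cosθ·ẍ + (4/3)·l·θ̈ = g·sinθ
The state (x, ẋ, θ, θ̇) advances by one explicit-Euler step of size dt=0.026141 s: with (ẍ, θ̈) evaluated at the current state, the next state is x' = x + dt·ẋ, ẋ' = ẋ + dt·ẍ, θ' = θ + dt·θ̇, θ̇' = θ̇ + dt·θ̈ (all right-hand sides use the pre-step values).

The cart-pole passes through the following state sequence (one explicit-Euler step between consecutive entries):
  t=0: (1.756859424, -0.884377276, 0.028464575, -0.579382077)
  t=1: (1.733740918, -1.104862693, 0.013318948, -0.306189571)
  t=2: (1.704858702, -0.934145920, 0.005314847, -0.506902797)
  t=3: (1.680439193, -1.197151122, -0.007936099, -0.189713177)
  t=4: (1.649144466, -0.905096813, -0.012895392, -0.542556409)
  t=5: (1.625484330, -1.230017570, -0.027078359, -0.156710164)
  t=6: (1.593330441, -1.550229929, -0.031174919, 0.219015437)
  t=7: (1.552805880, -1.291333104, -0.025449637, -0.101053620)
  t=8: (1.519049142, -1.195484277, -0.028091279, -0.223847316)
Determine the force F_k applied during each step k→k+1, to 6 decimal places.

F_0 = -8.705213 N
F_1 = 6.764975 N
F_2 = -10.403486 N
F_3 = 11.551040 N
F_4 = -12.866495 N
F_5 = -12.691134 N
F_6 = 10.222922 N
F_7 = 3.774569 N

step 0→1:
  ẍ = (ẋ'−ẋ)/dt = (-1.104862693−-0.884377276)/0.026141 = -8.434468
  θ̈ = (θ̇'−θ̇)/dt = (-0.306189571−-0.579382077)/0.026141 = 10.450729
  sinθ=0.028461, cosθ=0.999595
  F = (M+m)·ẍ + m·l·cosθ·θ̈ − m·l·sinθ·θ̇² = -9.346588 + 0.641962 − 0.000587 = -8.705213
step 1→2:
  ẍ = (ẋ'−ẋ)/dt = (-0.934145920−-1.104862693)/0.026141 = 6.530614
  θ̈ = (θ̇'−θ̇)/dt = (-0.506902797−-0.306189571)/0.026141 = -7.678101
  sinθ=0.013319, cosθ=0.999911
  F = (M+m)·ẍ + m·l·cosθ·θ̈ − m·l·sinθ·θ̇² = 7.236847 + -0.471796 − 0.000077 = 6.764975
step 2→3:
  ẍ = (ẋ'−ẋ)/dt = (-1.197151122−-0.934145920)/0.026141 = -10.061023
  θ̈ = (θ̇'−θ̇)/dt = (-0.189713177−-0.506902797)/0.026141 = 12.133798
  sinθ=0.005315, cosθ=0.999986
  F = (M+m)·ẍ + m·l·cosθ·θ̈ − m·l·sinθ·θ̇² = -11.149042 + 0.745640 − 0.000084 = -10.403486
step 3→4:
  ẍ = (ẋ'−ẋ)/dt = (-0.905096813−-1.197151122)/0.026141 = 11.172270
  θ̈ = (θ̇'−θ̇)/dt = (-0.542556409−-0.189713177)/0.026141 = -13.497695
  sinθ=-0.007936, cosθ=0.999969
  F = (M+m)·ẍ + m·l·cosθ·θ̈ − m·l·sinθ·θ̇² = 12.380462 + -0.829439 − -0.000018 = 11.551040
step 4→5:
  ẍ = (ẋ'−ẋ)/dt = (-1.230017570−-0.905096813)/0.026141 = -12.429546
  θ̈ = (θ̇'−θ̇)/dt = (-0.156710164−-0.542556409)/0.026141 = 14.760195
  sinθ=-0.012895, cosθ=0.999917
  F = (M+m)·ẍ + m·l·cosθ·θ̈ − m·l·sinθ·θ̇² = -13.773702 + 0.906973 − -0.000233 = -12.866495
step 5→6:
  ẍ = (ẋ'−ẋ)/dt = (-1.550229929−-1.230017570)/0.026141 = -12.249430
  θ̈ = (θ̇'−θ̇)/dt = (0.219015437−-0.156710164)/0.026141 = 14.373039
  sinθ=-0.027075, cosθ=0.999633
  F = (M+m)·ẍ + m·l·cosθ·θ̈ − m·l·sinθ·θ̇² = -13.574108 + 0.882933 − -0.000041 = -12.691134
step 6→7:
  ẍ = (ẋ'−ẋ)/dt = (-1.291333104−-1.550229929)/0.026141 = 9.903861
  θ̈ = (θ̇'−θ̇)/dt = (-0.101053620−0.219015437)/0.026141 = -12.243948
  sinθ=-0.031170, cosθ=0.999514
  F = (M+m)·ẍ + m·l·cosθ·θ̈ − m·l·sinθ·θ̇² = 10.974884 + -0.752054 − -0.000092 = 10.222922
step 7→8:
  ẍ = (ẋ'−ẋ)/dt = (-1.195484277−-1.291333104)/0.026141 = 3.666609
  θ̈ = (θ̇'−θ̇)/dt = (-0.223847316−-0.101053620)/0.026141 = -4.697360
  sinθ=-0.025447, cosθ=0.999676
  F = (M+m)·ẍ + m·l·cosθ·θ̈ − m·l·sinθ·θ̇² = 4.063123 + -0.288570 − -0.000016 = 3.774569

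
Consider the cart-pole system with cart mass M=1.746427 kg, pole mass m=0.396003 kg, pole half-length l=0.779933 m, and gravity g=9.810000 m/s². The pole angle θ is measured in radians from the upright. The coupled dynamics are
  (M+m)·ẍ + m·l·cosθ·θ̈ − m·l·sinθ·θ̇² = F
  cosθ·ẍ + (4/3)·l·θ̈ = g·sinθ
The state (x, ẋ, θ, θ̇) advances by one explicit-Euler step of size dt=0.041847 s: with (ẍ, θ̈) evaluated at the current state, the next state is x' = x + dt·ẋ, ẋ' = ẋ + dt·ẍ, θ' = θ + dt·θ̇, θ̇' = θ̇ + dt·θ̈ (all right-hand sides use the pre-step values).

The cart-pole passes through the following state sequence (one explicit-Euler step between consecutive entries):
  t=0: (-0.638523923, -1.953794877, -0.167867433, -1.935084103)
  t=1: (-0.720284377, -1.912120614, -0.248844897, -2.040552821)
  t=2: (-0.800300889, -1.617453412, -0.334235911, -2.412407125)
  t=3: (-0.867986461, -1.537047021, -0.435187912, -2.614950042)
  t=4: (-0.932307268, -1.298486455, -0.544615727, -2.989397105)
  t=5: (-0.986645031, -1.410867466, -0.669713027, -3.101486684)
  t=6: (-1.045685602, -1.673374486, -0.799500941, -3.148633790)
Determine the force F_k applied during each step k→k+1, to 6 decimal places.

F_0 = 1.559339 N
F_1 = 12.742761 N
F_2 = 3.294032 N
F_3 = 10.597833 N
F_4 = -5.031170 N
F_5 = -11.868064 N

step 0→1:
  ẍ = (ẋ'−ẋ)/dt = (-1.912120614−-1.953794877)/0.041847 = 0.995872
  θ̈ = (θ̇'−θ̇)/dt = (-2.040552821−-1.935084103)/0.041847 = -2.520341
  sinθ=-0.167080, cosθ=0.985943
  F = (M+m)·ẍ + m·l·cosθ·θ̈ − m·l·sinθ·θ̇² = 2.133586 + -0.767480 − -0.193233 = 1.559339
step 1→2:
  ẍ = (ẋ'−ẋ)/dt = (-1.617453412−-1.912120614)/0.041847 = 7.041537
  θ̈ = (θ̇'−θ̇)/dt = (-2.412407125−-2.040552821)/0.041847 = -8.886044
  sinθ=-0.246285, cosθ=0.969198
  F = (M+m)·ẍ + m·l·cosθ·θ̈ − m·l·sinθ·θ̇² = 15.086000 + -2.659969 − -0.316730 = 12.742761
step 2→3:
  ẍ = (ẋ'−ẋ)/dt = (-1.537047021−-1.617453412)/0.041847 = 1.921437
  θ̈ = (θ̇'−θ̇)/dt = (-2.614950042−-2.412407125)/0.041847 = -4.840082
  sinθ=-0.328047, cosθ=0.944661
  F = (M+m)·ẍ + m·l·cosθ·θ̈ − m·l·sinθ·θ̇² = 4.116545 + -1.412162 − -0.589649 = 3.294032
step 3→4:
  ẍ = (ẋ'−ẋ)/dt = (-1.298486455−-1.537047021)/0.041847 = 5.700781
  θ̈ = (θ̇'−θ̇)/dt = (-2.989397105−-2.614950042)/0.041847 = -8.948003
  sinθ=-0.421581, cosθ=0.906791
  F = (M+m)·ẍ + m·l·cosθ·θ̈ − m·l·sinθ·θ̇² = 12.213523 + -2.506046 − -0.890355 = 10.597833
step 4→5:
  ẍ = (ẋ'−ẋ)/dt = (-1.410867466−-1.298486455)/0.041847 = -2.685521
  θ̈ = (θ̇'−θ̇)/dt = (-3.101486684−-2.989397105)/0.041847 = -2.678557
  sinθ=-0.518089, cosθ=0.855326
  F = (M+m)·ẍ + m·l·cosθ·θ̈ − m·l·sinθ·θ̇² = -5.753541 + -0.707601 − -1.429973 = -5.031170
step 5→6:
  ẍ = (ẋ'−ẋ)/dt = (-1.673374486−-1.410867466)/0.041847 = -6.273019
  θ̈ = (θ̇'−θ̇)/dt = (-3.148633790−-3.101486684)/0.041847 = -1.126654
  sinθ=-0.620761, cosθ=0.784000
  F = (M+m)·ẍ + m·l·cosθ·θ̈ − m·l·sinθ·θ̇² = -13.439504 + -0.272811 − -1.844251 = -11.868064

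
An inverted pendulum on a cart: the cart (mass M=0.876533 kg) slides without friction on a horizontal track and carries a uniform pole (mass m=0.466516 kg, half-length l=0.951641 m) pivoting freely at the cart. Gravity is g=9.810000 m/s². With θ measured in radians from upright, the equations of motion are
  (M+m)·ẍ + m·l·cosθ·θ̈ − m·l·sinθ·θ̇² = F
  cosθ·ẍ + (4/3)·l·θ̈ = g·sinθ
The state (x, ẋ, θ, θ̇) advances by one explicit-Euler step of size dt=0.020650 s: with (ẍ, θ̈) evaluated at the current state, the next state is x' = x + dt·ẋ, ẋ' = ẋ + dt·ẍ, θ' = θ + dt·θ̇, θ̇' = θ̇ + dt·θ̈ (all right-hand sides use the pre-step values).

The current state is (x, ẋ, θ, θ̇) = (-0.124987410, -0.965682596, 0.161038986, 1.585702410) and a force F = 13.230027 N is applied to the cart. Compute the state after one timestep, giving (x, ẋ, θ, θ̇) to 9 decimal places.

sinθ=0.160343836, cosθ=0.987061221
temp = (F + m·l·θ̇²·sinθ)/(M+m) = (13.230027 + 0.178992704)/1.343049 = 9.984013766
θ̈ = (g·sinθ − cosθ·temp)/(l·(4/3 − m·cos²θ/(M+m))) = -8.747255380
ẍ = temp − m·l·θ̈·cosθ/(M+m) = 12.838077889
Euler: x'=-0.124987410+0.020650·-0.965682596=-0.144928756, ẋ'=-0.965682596+0.020650·12.838077889=-0.700576288
       θ'=0.161038986+0.020650·1.585702410=0.193783741, θ̇'=1.585702410+0.020650·-8.747255380=1.405071586

(-0.144928756, -0.700576288, 0.193783741, 1.405071586)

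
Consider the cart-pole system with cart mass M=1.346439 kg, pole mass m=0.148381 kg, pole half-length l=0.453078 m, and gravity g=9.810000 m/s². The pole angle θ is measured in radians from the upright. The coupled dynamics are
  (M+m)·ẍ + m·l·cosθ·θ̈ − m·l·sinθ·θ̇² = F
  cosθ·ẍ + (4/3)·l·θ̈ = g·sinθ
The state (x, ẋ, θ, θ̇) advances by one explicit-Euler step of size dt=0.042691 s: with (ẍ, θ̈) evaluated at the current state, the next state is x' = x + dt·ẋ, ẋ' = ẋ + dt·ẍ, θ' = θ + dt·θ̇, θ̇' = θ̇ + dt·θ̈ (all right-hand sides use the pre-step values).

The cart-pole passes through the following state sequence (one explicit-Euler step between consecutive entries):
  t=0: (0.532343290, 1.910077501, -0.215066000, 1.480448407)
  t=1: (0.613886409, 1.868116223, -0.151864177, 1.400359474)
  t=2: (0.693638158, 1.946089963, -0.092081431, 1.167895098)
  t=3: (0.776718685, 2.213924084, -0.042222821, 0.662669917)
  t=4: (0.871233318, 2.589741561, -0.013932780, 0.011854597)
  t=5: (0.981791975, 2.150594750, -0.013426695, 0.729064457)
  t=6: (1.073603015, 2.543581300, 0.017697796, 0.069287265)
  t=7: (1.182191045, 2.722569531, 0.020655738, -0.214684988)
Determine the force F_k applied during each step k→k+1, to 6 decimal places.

step 0→1:
  ẍ = (ẋ'−ẋ)/dt = (1.868116223−1.910077501)/0.042691 = -0.982907
  θ̈ = (θ̇'−θ̇)/dt = (1.400359474−1.480448407)/0.042691 = -1.876014
  sinθ=-0.213412, cosθ=0.976962
  F = (M+m)·ẍ + m·l·cosθ·θ̈ − m·l·sinθ·θ̇² = -1.469269 + -0.123215 − -0.031445 = -1.561039
step 1→2:
  ẍ = (ẋ'−ẋ)/dt = (1.946089963−1.868116223)/0.042691 = 1.826468
  θ̈ = (θ̇'−θ̇)/dt = (1.167895098−1.400359474)/0.042691 = -5.445278
  sinθ=-0.151281, cosθ=0.988491
  F = (M+m)·ẍ + m·l·cosθ·θ̈ − m·l·sinθ·θ̇² = 2.730241 + -0.361863 − -0.019944 = 2.388322
step 2→3:
  ẍ = (ẋ'−ẋ)/dt = (2.213924084−1.946089963)/0.042691 = 6.273784
  θ̈ = (θ̇'−θ̇)/dt = (0.662669917−1.167895098)/0.042691 = -11.834466
  sinθ=-0.091951, cosθ=0.995763
  F = (M+m)·ẍ + m·l·cosθ·θ̈ − m·l·sinθ·θ̇² = 9.378178 + -0.792239 − -0.008432 = 8.594371
step 3→4:
  ẍ = (ẋ'−ẋ)/dt = (2.589741561−2.213924084)/0.042691 = 8.803202
  θ̈ = (θ̇'−θ̇)/dt = (0.011854597−0.662669917)/0.042691 = -15.244790
  sinθ=-0.042210, cosθ=0.999109
  F = (M+m)·ẍ + m·l·cosθ·θ̈ − m·l·sinθ·θ̇² = 13.159202 + -1.023966 − -0.001246 = 12.136482
step 4→5:
  ẍ = (ẋ'−ẋ)/dt = (2.150594750−2.589741561)/0.042691 = -10.286637
  θ̈ = (θ̇'−θ̇)/dt = (0.729064457−0.011854597)/0.042691 = 16.800025
  sinθ=-0.013932, cosθ=0.999903
  F = (M+m)·ẍ + m·l·cosθ·θ̈ − m·l·sinθ·θ̇² = -15.376670 + 1.129325 − -0.000000 = -14.247345
step 5→6:
  ẍ = (ẋ'−ẋ)/dt = (2.543581300−2.150594750)/0.042691 = 9.205372
  θ̈ = (θ̇'−θ̇)/dt = (0.069287265−0.729064457)/0.042691 = -15.454714
  sinθ=-0.013426, cosθ=0.999910
  F = (M+m)·ẍ + m·l·cosθ·θ̈ − m·l·sinθ·θ̇² = 13.760375 + -1.038898 − -0.000480 = 12.721956
step 6→7:
  ẍ = (ẋ'−ẋ)/dt = (2.722569531−2.543581300)/0.042691 = 4.192646
  θ̈ = (θ̇'−θ̇)/dt = (-0.214684988−0.069287265)/0.042691 = -6.651806
  sinθ=0.017697, cosθ=0.999843
  F = (M+m)·ẍ + m·l·cosθ·θ̈ − m·l·sinθ·θ̇² = 6.267250 + -0.447119 − 0.000006 = 5.820126

F_0 = -1.561039 N
F_1 = 2.388322 N
F_2 = 8.594371 N
F_3 = 12.136482 N
F_4 = -14.247345 N
F_5 = 12.721956 N
F_6 = 5.820126 N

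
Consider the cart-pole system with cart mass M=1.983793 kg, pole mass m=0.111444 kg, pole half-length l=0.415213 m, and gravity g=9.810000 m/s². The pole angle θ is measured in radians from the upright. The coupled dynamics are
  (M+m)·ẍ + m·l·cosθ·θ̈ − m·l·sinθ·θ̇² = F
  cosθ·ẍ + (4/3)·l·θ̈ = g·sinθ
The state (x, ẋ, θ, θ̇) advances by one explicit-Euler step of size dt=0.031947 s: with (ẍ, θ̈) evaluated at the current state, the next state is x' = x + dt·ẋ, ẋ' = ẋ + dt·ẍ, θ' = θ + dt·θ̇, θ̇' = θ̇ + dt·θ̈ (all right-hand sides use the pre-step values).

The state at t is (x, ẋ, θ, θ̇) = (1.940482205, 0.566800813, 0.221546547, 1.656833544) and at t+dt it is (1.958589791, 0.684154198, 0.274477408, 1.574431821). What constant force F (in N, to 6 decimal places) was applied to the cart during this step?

F = 7.552248 N

ẍ = (ẋ'−ẋ)/dt = (0.684154198−0.566800813)/0.031947 = 3.673377
θ̈ = (θ̇'−θ̇)/dt = (1.574431821−1.656833544)/0.031947 = -2.579326
sinθ=0.219739, cosθ=0.975559
F = (M+m)·ẍ + m·l·cosθ·θ̈ − m·l·sinθ·θ̇² = 7.696596 + -0.116436 − 0.027912 = 7.552248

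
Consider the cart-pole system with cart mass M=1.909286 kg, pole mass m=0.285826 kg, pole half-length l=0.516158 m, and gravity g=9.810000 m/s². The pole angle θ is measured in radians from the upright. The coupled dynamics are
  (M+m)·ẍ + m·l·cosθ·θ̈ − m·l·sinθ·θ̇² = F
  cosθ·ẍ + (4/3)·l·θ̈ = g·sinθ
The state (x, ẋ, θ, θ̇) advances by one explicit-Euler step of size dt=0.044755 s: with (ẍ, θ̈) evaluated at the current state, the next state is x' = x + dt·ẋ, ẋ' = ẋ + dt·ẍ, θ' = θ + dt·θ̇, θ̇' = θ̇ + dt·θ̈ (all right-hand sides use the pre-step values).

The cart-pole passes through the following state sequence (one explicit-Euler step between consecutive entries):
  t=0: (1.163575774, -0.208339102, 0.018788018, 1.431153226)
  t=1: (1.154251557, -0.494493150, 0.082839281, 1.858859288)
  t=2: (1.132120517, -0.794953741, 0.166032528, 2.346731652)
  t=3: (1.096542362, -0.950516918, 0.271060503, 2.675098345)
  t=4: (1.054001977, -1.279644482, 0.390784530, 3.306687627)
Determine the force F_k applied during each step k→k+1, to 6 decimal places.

step 0→1:
  ẍ = (ẋ'−ẋ)/dt = (-0.494493150−-0.208339102)/0.044755 = -6.393789
  θ̈ = (θ̇'−θ̇)/dt = (1.858859288−1.431153226)/0.044755 = 9.556610
  sinθ=0.018787, cosθ=0.999824
  F = (M+m)·ẍ + m·l·cosθ·θ̈ − m·l·sinθ·θ̇² = -14.035084 + 1.409651 − 0.005677 = -12.631110
step 1→2:
  ẍ = (ẋ'−ẋ)/dt = (-0.794953741−-0.494493150)/0.044755 = -6.713453
  θ̈ = (θ̇'−θ̇)/dt = (2.346731652−1.858859288)/0.044755 = 10.900958
  sinθ=0.082745, cosθ=0.996571
  F = (M+m)·ẍ + m·l·cosθ·θ̈ − m·l·sinθ·θ̇² = -14.736781 + 1.602718 − 0.042181 = -13.176244
step 2→3:
  ẍ = (ẋ'−ẋ)/dt = (-0.950516918−-0.794953741)/0.044755 = -3.475884
  θ̈ = (θ̇'−θ̇)/dt = (2.675098345−2.346731652)/0.044755 = 7.336983
  sinθ=0.165271, cosθ=0.986248
  F = (M+m)·ẍ + m·l·cosθ·θ̈ − m·l·sinθ·θ̇² = -7.629954 + 1.067550 − 0.134279 = -6.696683
step 3→4:
  ẍ = (ẋ'−ẋ)/dt = (-1.279644482−-0.950516918)/0.044755 = -7.353984
  θ̈ = (θ̇'−θ̇)/dt = (3.306687627−2.675098345)/0.044755 = 14.112150
  sinθ=0.267753, cosθ=0.963487
  F = (M+m)·ẍ + m·l·cosθ·θ̈ − m·l·sinθ·θ̇² = -16.142819 + 2.005966 − 0.282682 = -14.419535

F_0 = -12.631110 N
F_1 = -13.176244 N
F_2 = -6.696683 N
F_3 = -14.419535 N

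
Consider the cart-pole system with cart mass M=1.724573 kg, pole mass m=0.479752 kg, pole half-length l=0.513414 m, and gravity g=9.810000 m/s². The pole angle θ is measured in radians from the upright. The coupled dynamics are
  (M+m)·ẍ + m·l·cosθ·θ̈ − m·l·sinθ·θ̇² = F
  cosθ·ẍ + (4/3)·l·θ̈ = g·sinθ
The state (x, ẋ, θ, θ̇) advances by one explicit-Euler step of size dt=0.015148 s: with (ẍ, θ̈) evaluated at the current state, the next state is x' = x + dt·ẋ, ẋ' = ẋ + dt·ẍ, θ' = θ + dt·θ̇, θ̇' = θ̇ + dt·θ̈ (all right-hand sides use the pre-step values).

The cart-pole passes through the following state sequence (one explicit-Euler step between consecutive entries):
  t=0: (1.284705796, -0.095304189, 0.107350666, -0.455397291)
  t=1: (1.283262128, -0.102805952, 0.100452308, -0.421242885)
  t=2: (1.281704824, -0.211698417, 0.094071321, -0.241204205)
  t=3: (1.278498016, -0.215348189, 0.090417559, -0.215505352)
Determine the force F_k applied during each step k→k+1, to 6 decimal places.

step 0→1:
  ẍ = (ẋ'−ẋ)/dt = (-0.102805952−-0.095304189)/0.015148 = -0.495231
  θ̈ = (θ̇'−θ̇)/dt = (-0.421242885−-0.455397291)/0.015148 = 2.254714
  sinθ=0.107145, cosθ=0.994243
  F = (M+m)·ẍ + m·l·cosθ·θ̈ − m·l·sinθ·θ̇² = -1.091651 + 0.552165 − 0.005473 = -0.544959
step 1→2:
  ẍ = (ẋ'−ẋ)/dt = (-0.211698417−-0.102805952)/0.015148 = -7.188570
  θ̈ = (θ̇'−θ̇)/dt = (-0.241204205−-0.421242885)/0.015148 = 11.885310
  sinθ=0.100283, cosθ=0.994959
  F = (M+m)·ẍ + m·l·cosθ·θ̈ − m·l·sinθ·θ̇² = -15.845946 + 2.912730 − 0.004383 = -12.937599
step 2→3:
  ẍ = (ẋ'−ẋ)/dt = (-0.215348189−-0.211698417)/0.015148 = -0.240941
  θ̈ = (θ̇'−θ̇)/dt = (-0.215505352−-0.241204205)/0.015148 = 1.696518
  sinθ=0.093933, cosθ=0.995579
  F = (M+m)·ẍ + m·l·cosθ·θ̈ − m·l·sinθ·θ̇² = -0.531112 + 0.416024 − 0.001346 = -0.116434

F_0 = -0.544959 N
F_1 = -12.937599 N
F_2 = -0.116434 N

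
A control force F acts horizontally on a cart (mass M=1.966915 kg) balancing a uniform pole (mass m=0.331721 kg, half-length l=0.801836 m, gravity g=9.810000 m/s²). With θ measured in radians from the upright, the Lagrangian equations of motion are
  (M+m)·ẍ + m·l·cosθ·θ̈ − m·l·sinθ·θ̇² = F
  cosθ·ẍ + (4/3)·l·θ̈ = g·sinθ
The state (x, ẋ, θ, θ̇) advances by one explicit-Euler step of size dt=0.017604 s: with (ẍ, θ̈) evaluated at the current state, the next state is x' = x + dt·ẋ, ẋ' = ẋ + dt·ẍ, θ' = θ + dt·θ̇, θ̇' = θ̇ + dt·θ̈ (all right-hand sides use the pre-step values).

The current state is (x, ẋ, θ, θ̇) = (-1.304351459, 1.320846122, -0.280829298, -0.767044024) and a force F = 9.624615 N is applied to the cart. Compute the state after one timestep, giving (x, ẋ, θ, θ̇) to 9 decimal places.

(-1.281099284, 1.407899488, -0.294332341, -0.890048657)

sinθ=-0.277152555, cosθ=0.960825927
temp = (F + m·l·θ̇²·sinθ)/(M+m) = (9.624615 + -0.043372852)/2.298636 = 4.168229397
θ̈ = (g·sinθ − cosθ·temp)/(l·(4/3 − m·cos²θ/(M+m))) = -6.987311600
ẍ = temp − m·l·θ̈·cosθ/(M+m) = 4.945090071
Euler: x'=-1.304351459+0.017604·1.320846122=-1.281099284, ẋ'=1.320846122+0.017604·4.945090071=1.407899488
       θ'=-0.280829298+0.017604·-0.767044024=-0.294332341, θ̇'=-0.767044024+0.017604·-6.987311600=-0.890048657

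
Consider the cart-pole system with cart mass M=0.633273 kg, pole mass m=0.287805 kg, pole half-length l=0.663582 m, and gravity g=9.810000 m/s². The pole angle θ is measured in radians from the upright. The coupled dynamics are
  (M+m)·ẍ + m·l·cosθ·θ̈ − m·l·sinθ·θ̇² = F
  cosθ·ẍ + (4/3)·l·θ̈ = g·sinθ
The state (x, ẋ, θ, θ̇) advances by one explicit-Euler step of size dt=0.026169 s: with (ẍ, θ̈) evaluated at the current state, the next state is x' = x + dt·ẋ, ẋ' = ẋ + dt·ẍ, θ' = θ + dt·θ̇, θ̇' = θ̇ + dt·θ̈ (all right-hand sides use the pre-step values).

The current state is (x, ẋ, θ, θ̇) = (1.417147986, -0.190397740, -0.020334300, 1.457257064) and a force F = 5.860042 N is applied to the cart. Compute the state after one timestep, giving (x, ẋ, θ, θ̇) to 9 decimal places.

sinθ=-0.020332899, cosθ=0.999793265
temp = (F + m·l·θ̇²·sinθ)/(M+m) = (5.860042 + -0.008246403)/0.921078 = 6.353203091
θ̈ = (g·sinθ − cosθ·temp)/(l·(4/3 − m·cos²θ/(M+m))) = -9.669678733
ẍ = temp − m·l·θ̈·cosθ/(M+m) = 8.357761774
Euler: x'=1.417147986+0.026169·-0.190397740=1.412165468, ẋ'=-0.190397740+0.026169·8.357761774=0.028316528
       θ'=-0.020334300+0.026169·1.457257064=0.017800660, θ̇'=1.457257064+0.026169·-9.669678733=1.204211241

(1.412165468, 0.028316528, 0.017800660, 1.204211241)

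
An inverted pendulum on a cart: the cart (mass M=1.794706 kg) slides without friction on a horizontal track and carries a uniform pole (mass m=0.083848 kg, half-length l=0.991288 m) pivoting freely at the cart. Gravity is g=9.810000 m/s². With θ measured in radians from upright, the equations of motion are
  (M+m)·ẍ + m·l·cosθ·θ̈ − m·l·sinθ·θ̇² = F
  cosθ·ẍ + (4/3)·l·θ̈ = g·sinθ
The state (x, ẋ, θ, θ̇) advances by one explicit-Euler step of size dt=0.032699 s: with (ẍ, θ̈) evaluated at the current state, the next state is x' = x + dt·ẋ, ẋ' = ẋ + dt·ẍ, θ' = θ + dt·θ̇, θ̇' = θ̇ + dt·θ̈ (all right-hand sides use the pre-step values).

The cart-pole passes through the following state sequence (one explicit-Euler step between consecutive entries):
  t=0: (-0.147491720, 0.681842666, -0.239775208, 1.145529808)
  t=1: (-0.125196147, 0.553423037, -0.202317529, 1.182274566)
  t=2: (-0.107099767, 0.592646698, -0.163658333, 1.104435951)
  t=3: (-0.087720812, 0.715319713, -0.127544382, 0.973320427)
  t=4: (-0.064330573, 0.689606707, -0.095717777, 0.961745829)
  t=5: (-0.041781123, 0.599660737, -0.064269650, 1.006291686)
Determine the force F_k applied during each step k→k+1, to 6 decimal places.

step 0→1:
  ẍ = (ẋ'−ẋ)/dt = (0.553423037−0.681842666)/0.032699 = -3.927326
  θ̈ = (θ̇'−θ̇)/dt = (1.182274566−1.145529808)/0.032699 = 1.123727
  sinθ=-0.237484, cosθ=0.971391
  F = (M+m)·ẍ + m·l·cosθ·θ̈ − m·l·sinθ·θ̇² = -7.377694 + 0.090729 − -0.025902 = -7.261062
step 1→2:
  ẍ = (ẋ'−ẋ)/dt = (0.592646698−0.553423037)/0.032699 = 1.199537
  θ̈ = (θ̇'−θ̇)/dt = (1.104435951−1.182274566)/0.032699 = -2.380459
  sinθ=-0.200940, cosθ=0.979604
  F = (M+m)·ẍ + m·l·cosθ·θ̈ − m·l·sinθ·θ̇² = 2.253395 + -0.193822 − -0.023345 = 2.082918
step 2→3:
  ẍ = (ẋ'−ẋ)/dt = (0.715319713−0.592646698)/0.032699 = 3.751583
  θ̈ = (θ̇'−θ̇)/dt = (0.973320427−1.104435951)/0.032699 = -4.009772
  sinθ=-0.162929, cosθ=0.986638
  F = (M+m)·ẍ + m·l·cosθ·θ̈ − m·l·sinθ·θ̇² = 7.047551 + -0.328829 − -0.016519 = 6.735241
step 3→4:
  ẍ = (ẋ'−ẋ)/dt = (0.689606707−0.715319713)/0.032699 = -0.786354
  θ̈ = (θ̇'−θ̇)/dt = (0.961745829−0.973320427)/0.032699 = -0.353974
  sinθ=-0.127199, cosθ=0.991877
  F = (M+m)·ẍ + m·l·cosθ·θ̈ − m·l·sinθ·θ̇² = -1.477209 + -0.029182 − -0.010016 = -1.496376
step 4→5:
  ẍ = (ẋ'−ẋ)/dt = (0.599660737−0.689606707)/0.032699 = -2.750725
  θ̈ = (θ̇'−θ̇)/dt = (1.006291686−0.961745829)/0.032699 = 1.362300
  sinθ=-0.095572, cosθ=0.995423
  F = (M+m)·ẍ + m·l·cosθ·θ̈ − m·l·sinθ·θ̇² = -5.167386 + 0.112713 − -0.007348 = -5.047326

F_0 = -7.261062 N
F_1 = 2.082918 N
F_2 = 6.735241 N
F_3 = -1.496376 N
F_4 = -5.047326 N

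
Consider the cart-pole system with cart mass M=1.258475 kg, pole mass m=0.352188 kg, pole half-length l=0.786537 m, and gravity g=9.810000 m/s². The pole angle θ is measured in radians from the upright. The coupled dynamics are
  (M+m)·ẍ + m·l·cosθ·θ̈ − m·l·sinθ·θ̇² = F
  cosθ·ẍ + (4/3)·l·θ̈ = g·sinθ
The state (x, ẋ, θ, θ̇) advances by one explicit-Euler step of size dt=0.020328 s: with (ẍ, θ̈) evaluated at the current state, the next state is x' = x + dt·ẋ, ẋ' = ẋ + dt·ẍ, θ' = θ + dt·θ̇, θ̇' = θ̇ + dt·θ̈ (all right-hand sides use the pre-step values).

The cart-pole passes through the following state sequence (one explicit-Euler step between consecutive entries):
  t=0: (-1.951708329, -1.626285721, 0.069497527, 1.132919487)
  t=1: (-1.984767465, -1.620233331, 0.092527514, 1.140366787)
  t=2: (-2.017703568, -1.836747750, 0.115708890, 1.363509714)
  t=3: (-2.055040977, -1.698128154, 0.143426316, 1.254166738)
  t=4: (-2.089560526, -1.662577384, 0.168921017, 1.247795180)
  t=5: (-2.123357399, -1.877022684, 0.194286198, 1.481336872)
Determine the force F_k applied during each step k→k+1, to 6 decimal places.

F_0 = 0.556103 N
F_1 = -14.160773 N
F_2 = 9.443839 N
F_3 = 2.668607 N
F_4 = -13.926641 N

step 0→1:
  ẍ = (ẋ'−ẋ)/dt = (-1.620233331−-1.626285721)/0.020328 = 0.297737
  θ̈ = (θ̇'−θ̇)/dt = (1.140366787−1.132919487)/0.020328 = 0.366357
  sinθ=0.069442, cosθ=0.997586
  F = (M+m)·ẍ + m·l·cosθ·θ̈ − m·l·sinθ·θ̇² = 0.479553 + 0.101239 − 0.024689 = 0.556103
step 1→2:
  ẍ = (ẋ'−ẋ)/dt = (-1.836747750−-1.620233331)/0.020328 = -10.651044
  θ̈ = (θ̇'−θ̇)/dt = (1.363509714−1.140366787)/0.020328 = 10.977122
  sinθ=0.092396, cosθ=0.995722
  F = (M+m)·ẍ + m·l·cosθ·θ̈ − m·l·sinθ·θ̇² = -17.155242 + 3.027753 − 0.033284 = -14.160773
step 2→3:
  ẍ = (ẋ'−ẋ)/dt = (-1.698128154−-1.836747750)/0.020328 = 6.819146
  θ̈ = (θ̇'−θ̇)/dt = (1.254166738−1.363509714)/0.020328 = -5.378934
  sinθ=0.115451, cosθ=0.993313
  F = (M+m)·ẍ + m·l·cosθ·θ̈ − m·l·sinθ·θ̇² = 10.983346 + -1.480049 − 0.059458 = 9.443839
step 3→4:
  ẍ = (ẋ'−ẋ)/dt = (-1.662577384−-1.698128154)/0.020328 = 1.748857
  θ̈ = (θ̇'−θ̇)/dt = (1.247795180−1.254166738)/0.020328 = -0.313438
  sinθ=0.142935, cosθ=0.989732
  F = (M+m)·ẍ + m·l·cosθ·θ̈ − m·l·sinθ·θ̇² = 2.816820 + -0.085933 − 0.062279 = 2.668607
step 4→5:
  ẍ = (ẋ'−ẋ)/dt = (-1.877022684−-1.662577384)/0.020328 = -10.549257
  θ̈ = (θ̇'−θ̇)/dt = (1.481336872−1.247795180)/0.020328 = 11.488670
  sinθ=0.168119, cosθ=0.985767
  F = (M+m)·ẍ + m·l·cosθ·θ̈ − m·l·sinθ·θ̇² = -16.991298 + 3.137167 − 0.072510 = -13.926641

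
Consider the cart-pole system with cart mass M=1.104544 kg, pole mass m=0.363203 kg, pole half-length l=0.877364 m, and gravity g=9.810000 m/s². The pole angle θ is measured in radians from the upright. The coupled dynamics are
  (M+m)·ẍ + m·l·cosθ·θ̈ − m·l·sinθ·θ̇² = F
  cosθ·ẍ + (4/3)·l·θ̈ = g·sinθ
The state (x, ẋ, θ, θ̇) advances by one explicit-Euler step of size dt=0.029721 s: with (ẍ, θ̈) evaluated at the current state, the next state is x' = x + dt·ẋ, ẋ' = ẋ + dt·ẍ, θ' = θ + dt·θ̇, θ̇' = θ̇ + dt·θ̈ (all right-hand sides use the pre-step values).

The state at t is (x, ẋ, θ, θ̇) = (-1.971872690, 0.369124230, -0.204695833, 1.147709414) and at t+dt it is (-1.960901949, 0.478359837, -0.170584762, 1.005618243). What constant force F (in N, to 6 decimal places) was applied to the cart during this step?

F = 3.988172 N

ẍ = (ẋ'−ẋ)/dt = (0.478359837−0.369124230)/0.029721 = 3.675368
θ̈ = (θ̇'−θ̇)/dt = (1.005618243−1.147709414)/0.029721 = -4.780834
sinθ=-0.203269, cosθ=0.979123
F = (M+m)·ẍ + m·l·cosθ·θ̈ − m·l·sinθ·θ̇² = 5.394510 + -1.491661 − -0.085323 = 3.988172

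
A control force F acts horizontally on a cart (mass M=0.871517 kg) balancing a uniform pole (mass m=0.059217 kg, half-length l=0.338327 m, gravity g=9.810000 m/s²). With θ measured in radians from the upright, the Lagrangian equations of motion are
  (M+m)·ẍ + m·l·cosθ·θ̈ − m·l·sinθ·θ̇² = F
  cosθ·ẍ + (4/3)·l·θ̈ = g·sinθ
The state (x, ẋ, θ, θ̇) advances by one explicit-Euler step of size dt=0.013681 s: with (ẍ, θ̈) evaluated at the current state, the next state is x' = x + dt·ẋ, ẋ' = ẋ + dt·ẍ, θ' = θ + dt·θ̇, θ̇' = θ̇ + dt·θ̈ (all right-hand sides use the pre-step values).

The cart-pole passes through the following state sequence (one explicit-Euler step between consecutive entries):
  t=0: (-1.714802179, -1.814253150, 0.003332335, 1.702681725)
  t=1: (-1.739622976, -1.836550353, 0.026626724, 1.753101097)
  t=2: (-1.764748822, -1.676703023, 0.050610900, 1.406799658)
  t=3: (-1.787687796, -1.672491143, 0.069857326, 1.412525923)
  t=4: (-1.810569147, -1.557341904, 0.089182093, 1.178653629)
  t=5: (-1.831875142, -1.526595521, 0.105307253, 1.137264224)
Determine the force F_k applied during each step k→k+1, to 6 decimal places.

F_0 = -1.443263 N
F_1 = 10.366006 N
F_2 = 0.292908 N
F_3 = 7.489292 N
F_4 = 2.028862 N

step 0→1:
  ẍ = (ẋ'−ẋ)/dt = (-1.836550353−-1.814253150)/0.013681 = -1.629793
  θ̈ = (θ̇'−θ̇)/dt = (1.753101097−1.702681725)/0.013681 = 3.685357
  sinθ=0.003332, cosθ=0.999994
  F = (M+m)·ẍ + m·l·cosθ·θ̈ − m·l·sinθ·θ̇² = -1.516904 + 0.073835 − 0.000194 = -1.443263
step 1→2:
  ẍ = (ẋ'−ẋ)/dt = (-1.676703023−-1.836550353)/0.013681 = 11.683892
  θ̈ = (θ̇'−θ̇)/dt = (1.406799658−1.753101097)/0.013681 = -25.312582
  sinθ=0.026624, cosθ=0.999646
  F = (M+m)·ẍ + m·l·cosθ·θ̈ − m·l·sinθ·θ̇² = 10.874596 + -0.506950 − 0.001639 = 10.366006
step 2→3:
  ẍ = (ẋ'−ẋ)/dt = (-1.672491143−-1.676703023)/0.013681 = 0.307863
  θ̈ = (θ̇'−θ̇)/dt = (1.412525923−1.406799658)/0.013681 = 0.418556
  sinθ=0.050589, cosθ=0.998720
  F = (M+m)·ẍ + m·l·cosθ·θ̈ − m·l·sinθ·θ̇² = 0.286539 + 0.008375 − 0.002006 = 0.292908
step 3→4:
  ẍ = (ẋ'−ẋ)/dt = (-1.557341904−-1.672491143)/0.013681 = 8.416727
  θ̈ = (θ̇'−θ̇)/dt = (1.178653629−1.412525923)/0.013681 = -17.094678
  sinθ=0.069801, cosθ=0.997561
  F = (M+m)·ẍ + m·l·cosθ·θ̈ − m·l·sinθ·θ̇² = 7.833734 + -0.341652 − 0.002790 = 7.489292
step 4→5:
  ẍ = (ẋ'−ẋ)/dt = (-1.526595521−-1.557341904)/0.013681 = 2.247378
  θ̈ = (θ̇'−θ̇)/dt = (1.137264224−1.178653629)/0.013681 = -3.025320
  sinθ=0.089064, cosθ=0.996026
  F = (M+m)·ẍ + m·l·cosθ·θ̈ − m·l·sinθ·θ̇² = 2.091711 + -0.060371 − 0.002479 = 2.028862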